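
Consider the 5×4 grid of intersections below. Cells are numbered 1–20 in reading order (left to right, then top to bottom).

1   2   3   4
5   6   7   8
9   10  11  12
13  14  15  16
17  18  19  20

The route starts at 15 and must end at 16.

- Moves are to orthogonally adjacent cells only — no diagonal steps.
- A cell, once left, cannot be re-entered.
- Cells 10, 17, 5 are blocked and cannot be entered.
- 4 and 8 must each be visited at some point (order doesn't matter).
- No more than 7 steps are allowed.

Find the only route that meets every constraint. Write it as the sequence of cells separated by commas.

15, 11, 7, 3, 4, 8, 12, 16

Any route must reach 4 and 8 and still end at 16 within 7 moves, so the order of the required stops is forced.
Route from 15: up 3 to 3, right 1 to 4, down 3 to 16 — 7 moves in all.
Check: all required cells visited; 7 ≤ 7 moves.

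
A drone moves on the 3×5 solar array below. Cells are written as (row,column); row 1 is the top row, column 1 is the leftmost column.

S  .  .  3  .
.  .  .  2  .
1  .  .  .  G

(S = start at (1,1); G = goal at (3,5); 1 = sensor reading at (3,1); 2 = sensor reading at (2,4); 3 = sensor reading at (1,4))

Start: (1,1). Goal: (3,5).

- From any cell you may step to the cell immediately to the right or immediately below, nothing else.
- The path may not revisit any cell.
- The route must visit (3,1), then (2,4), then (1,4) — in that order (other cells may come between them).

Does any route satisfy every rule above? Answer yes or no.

no

(2,4) lies above (3,1), so going from (3,1) to (2,4) would need an upward move — but moves only go right/down, so (3,1) cannot be visited before (2,4).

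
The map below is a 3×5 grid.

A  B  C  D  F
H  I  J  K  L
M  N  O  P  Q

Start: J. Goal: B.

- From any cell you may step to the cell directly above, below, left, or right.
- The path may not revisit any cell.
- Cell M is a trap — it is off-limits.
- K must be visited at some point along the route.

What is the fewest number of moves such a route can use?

4

Any route passes through K somewhere between J and B. Summing Manhattan distances along the two legs (J → K → B) gives a lower bound of 1 + 3 = 4 moves.
A route of 4 moves achieves this: J → K → D → C → B.
Since 4 matches the lower bound, it is optimal.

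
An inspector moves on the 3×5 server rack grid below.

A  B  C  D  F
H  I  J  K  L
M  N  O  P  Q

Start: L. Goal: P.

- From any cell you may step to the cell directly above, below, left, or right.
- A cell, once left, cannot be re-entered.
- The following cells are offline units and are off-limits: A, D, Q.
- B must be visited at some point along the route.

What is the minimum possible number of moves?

Any route passes through B somewhere between L and P. Summing Manhattan distances along the two legs (L → B → P) gives a lower bound of 4 + 4 = 8 moves.
A route of 8 moves achieves this: L → K → J → C → B → I → N → O → P.
Since 8 matches the lower bound, it is optimal.

8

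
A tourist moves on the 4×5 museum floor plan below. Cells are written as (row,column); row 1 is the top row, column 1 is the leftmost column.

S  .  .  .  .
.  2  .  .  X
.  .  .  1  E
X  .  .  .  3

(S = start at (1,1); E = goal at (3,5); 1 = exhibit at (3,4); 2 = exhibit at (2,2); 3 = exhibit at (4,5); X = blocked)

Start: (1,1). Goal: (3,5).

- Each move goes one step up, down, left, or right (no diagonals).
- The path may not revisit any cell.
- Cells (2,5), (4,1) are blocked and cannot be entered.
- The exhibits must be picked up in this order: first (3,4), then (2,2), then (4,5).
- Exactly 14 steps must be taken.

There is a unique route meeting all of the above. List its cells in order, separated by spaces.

(1,1) (1,2) (1,3) (1,4) (2,4) (3,4) (3,3) (2,3) (2,2) (3,2) (4,2) (4,3) (4,4) (4,5) (3,5)

The waypoints must appear in the order (3,4), (2,2), (4,5), with no cell reused.
Route from (1,1): 3× right (reaching (1,4)), 2× down (reaching (3,4)), left to (3,3), up to (2,3), left to (2,2), 2× down (reaching (4,2)), 3× right (reaching (4,5)), up to (3,5) — 14 moves in all.
Check: order respected (1 at step 5, 2 at step 8, 3 at step 13); 14 moves as required.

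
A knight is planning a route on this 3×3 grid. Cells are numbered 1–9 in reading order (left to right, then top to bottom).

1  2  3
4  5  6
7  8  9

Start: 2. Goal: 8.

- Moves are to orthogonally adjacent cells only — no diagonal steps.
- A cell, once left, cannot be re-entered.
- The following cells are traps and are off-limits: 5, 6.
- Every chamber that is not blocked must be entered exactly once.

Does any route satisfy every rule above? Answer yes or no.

no

Cell 3 has only one open neighbour but is neither the start nor the goal, so a Hamiltonian route would have to both enter and leave it through the same neighbour — impossible without revisiting.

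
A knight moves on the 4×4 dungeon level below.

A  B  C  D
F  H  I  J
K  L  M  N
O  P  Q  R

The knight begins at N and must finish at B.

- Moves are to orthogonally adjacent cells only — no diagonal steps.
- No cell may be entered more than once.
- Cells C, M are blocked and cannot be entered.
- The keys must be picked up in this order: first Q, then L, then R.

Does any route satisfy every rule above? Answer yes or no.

Ignoring the required order, 6 revisit-free routes from N to B pass through all of Q, L, and R; the waypoint orders that occur are R → Q → L (6) — never Q → L → R.

no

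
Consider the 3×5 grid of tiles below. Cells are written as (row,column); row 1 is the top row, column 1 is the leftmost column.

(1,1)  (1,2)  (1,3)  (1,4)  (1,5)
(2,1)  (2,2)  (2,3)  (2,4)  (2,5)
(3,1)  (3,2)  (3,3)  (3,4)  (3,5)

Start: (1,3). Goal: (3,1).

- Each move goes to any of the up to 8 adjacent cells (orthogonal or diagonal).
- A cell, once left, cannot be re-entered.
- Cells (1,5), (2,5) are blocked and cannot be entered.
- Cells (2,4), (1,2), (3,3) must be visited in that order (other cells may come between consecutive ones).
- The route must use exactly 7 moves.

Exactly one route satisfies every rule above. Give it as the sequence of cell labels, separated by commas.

The waypoints must appear in the order (2,4), (1,2), (3,3), with no cell reused.
Route from (1,3): down-right to (2,4), left to (2,3), up-left to (1,2), down to (2,2), down-right to (3,3), 2× left (reaching (3,1)) — 7 moves in all.
Check: order respected ((2,4) at step 1, (1,2) at step 3, (3,3) at step 5); 7 moves as required.

(1,3), (2,4), (2,3), (1,2), (2,2), (3,3), (3,2), (3,1)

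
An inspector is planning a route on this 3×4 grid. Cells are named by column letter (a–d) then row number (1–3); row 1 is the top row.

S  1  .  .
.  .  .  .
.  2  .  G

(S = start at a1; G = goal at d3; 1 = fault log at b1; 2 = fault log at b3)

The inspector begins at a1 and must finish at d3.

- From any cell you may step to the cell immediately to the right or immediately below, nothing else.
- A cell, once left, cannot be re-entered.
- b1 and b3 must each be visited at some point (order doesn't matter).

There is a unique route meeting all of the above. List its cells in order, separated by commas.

Moves only go right or down, so the column and row indices never decrease.
Route from a1: right 1 to b1, down 2 to b3, right 2 to d3 — 5 moves in all.
Check: all required cells visited.

a1, b1, b2, b3, c3, d3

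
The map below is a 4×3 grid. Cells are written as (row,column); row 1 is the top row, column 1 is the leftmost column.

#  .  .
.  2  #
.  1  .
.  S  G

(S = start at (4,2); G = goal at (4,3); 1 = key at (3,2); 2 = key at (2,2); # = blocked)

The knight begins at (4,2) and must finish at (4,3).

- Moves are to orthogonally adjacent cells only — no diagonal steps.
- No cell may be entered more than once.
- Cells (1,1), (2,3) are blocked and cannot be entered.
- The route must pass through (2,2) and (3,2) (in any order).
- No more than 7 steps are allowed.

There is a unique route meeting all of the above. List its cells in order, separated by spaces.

The budget equals the shortest possible length, so every move has to be on a shortest route through the required cells.
Route from (4,2): left 1 to (4,1), up 2 to (2,1), right 1 to (2,2), down 1 to (3,2), right 1 to (3,3), down 1 to (4,3) — 7 moves in all.
Check: all required cells visited; 7 ≤ 7 moves.

(4,2) (4,1) (3,1) (2,1) (2,2) (3,2) (3,3) (4,3)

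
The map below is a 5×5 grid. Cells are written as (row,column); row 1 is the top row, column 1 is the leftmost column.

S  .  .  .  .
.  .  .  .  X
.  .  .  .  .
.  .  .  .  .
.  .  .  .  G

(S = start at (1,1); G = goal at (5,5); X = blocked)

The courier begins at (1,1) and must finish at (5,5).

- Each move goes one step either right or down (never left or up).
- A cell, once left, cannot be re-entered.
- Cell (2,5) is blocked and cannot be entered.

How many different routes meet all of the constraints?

A right/down-only route from (1,1) to (5,5) makes exactly 4 down-moves and 4 right-moves in some order.
With no other constraints that would be C(8,4) = 70 routes.
Subtract routes through each blocked cell (inclusion–exclusion for overlaps): − through (2,5): 5 → 65.
That gives 65 routes.

65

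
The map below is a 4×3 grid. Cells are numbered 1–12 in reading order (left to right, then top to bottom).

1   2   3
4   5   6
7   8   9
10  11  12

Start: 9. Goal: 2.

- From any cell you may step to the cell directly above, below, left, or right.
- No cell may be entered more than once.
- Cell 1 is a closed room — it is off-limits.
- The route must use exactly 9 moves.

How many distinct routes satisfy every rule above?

Need simple routes of exactly 9 moves from 9 to 2 (Manhattan distance 3, so 3 moves are spent on a detour and 3 undoing it).
Enumerating: 9 12 11 8 7 4 5 6 3 2 | 9 12 11 10 7 4 5 6 3 2 | 9 12 11 10 7 8 5 6 3 2 | 9 8 11 10 7 4 5 6 3 2.
That gives 4 routes.

4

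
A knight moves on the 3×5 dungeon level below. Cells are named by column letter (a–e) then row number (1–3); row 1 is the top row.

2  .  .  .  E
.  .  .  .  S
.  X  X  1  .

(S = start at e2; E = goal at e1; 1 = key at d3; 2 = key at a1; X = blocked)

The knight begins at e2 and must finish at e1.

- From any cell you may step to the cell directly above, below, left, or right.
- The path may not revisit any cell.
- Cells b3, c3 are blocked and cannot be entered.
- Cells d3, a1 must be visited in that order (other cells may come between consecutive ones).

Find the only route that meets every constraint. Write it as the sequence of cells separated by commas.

The waypoints must appear in the order d3, a1, with no cell reused.
Route from e2: down to e3, left to d3, up to d2, 3× left (reaching a2), up to a1, 4× right (reaching e1) — 11 moves in all.
Check: order respected (1 at step 2, 2 at step 7).

e2, e3, d3, d2, c2, b2, a2, a1, b1, c1, d1, e1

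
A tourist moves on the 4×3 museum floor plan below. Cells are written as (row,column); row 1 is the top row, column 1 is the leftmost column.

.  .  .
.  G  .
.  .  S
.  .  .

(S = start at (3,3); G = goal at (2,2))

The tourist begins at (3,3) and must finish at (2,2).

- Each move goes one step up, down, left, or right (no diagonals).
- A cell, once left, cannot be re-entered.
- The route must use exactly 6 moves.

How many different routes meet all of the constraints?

6

Need simple routes of exactly 6 moves from (3,3) to (2,2) (Manhattan distance 2, so 2 moves are spent on a detour and 2 undoing it).
Enumerating: (3,3) (2,3) (1,3) (1,2) (1,1) (2,1) (2,2) | (3,3) (4,3) (4,2) (3,2) (3,1) (2,1) (2,2) | (3,3) (4,3) (4,2) (4,1) (3,1) (2,1) (2,2) | (3,3) (4,3) (4,2) (4,1) (3,1) (3,2) (2,2) | (3,3) (3,2) (4,2) (4,1) (3,1) (2,1) (2,2) | (3,3) (3,2) (3,1) (2,1) (1,1) (1,2) (2,2).
That gives 6 routes.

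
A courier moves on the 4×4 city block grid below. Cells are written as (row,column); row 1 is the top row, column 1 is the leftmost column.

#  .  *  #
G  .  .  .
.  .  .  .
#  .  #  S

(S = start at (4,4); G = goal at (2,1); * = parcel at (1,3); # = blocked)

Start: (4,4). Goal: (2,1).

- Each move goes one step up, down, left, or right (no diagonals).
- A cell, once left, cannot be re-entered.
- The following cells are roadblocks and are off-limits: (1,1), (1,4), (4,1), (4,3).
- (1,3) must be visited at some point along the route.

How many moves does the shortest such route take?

7

Any route passes through (1,3) somewhere between (4,4) and (2,1). Summing Manhattan distances along the two legs ((4,4) → (1,3) → (2,1)) gives a lower bound of 4 + 3 = 7 moves.
A route of 7 moves achieves this: (4,4) → (3,4) → (2,4) → (2,3) → (1,3) → (1,2) → (2,2) → (2,1).
Since 7 matches the lower bound, it is optimal.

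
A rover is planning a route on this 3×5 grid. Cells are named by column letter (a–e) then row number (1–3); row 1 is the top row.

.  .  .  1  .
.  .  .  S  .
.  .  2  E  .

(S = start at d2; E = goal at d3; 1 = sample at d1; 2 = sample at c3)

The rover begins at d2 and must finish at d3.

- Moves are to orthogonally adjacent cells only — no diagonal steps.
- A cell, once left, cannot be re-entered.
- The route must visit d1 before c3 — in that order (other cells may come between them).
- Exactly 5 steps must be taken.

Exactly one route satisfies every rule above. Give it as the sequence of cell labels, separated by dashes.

d2 - d1 - c1 - c2 - c3 - d3

The waypoints must appear in the order d1, c3, with no cell reused.
Route from d2: up 1 to d1, left 1 to c1, down 2 to c3, right 1 to d3 — 5 moves in all.
Check: order respected (1 at step 1, 2 at step 4); 5 moves as required.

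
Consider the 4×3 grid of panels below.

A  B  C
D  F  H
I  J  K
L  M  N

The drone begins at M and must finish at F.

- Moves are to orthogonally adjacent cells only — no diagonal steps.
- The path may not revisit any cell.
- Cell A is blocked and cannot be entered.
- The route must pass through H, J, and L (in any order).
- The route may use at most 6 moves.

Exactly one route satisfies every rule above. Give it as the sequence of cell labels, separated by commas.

The budget equals the shortest possible length, so every move has to be on a shortest route through the required cells.
Route from M: left 1 to L, up 1 to I, right 2 to K, up 1 to H, left 1 to F — 6 moves in all.
Check: all required cells visited; 6 ≤ 6 moves.

M, L, I, J, K, H, F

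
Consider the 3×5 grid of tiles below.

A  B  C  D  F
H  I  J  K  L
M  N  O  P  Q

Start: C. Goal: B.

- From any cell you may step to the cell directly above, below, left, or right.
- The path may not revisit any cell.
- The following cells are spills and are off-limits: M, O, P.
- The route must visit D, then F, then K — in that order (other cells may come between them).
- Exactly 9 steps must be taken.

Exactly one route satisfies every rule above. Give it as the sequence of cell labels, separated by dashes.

C - D - F - L - K - J - I - H - A - B

The waypoints must appear in the order D, F, K, with no cell reused.
Route from C: 2× right (reaching F), down to L, 4× left (reaching H), up to A, right to B — 9 moves in all.
Check: order respected (D at step 1, F at step 2, K at step 4); 9 moves as required.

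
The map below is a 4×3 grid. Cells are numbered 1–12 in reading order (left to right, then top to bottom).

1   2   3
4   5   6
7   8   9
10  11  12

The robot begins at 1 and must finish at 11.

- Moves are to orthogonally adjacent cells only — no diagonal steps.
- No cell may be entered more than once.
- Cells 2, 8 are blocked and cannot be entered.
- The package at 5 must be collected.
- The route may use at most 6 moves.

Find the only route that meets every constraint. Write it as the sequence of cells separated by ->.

The 6-move cap with required stops at 5 leaves no slack for detours.
Route from 1: down to 4, 2× right (reaching 6), 2× down (reaching 12), left to 11 — 6 moves in all.
Check: all required cells visited; 6 ≤ 6 moves.

1 -> 4 -> 5 -> 6 -> 9 -> 12 -> 11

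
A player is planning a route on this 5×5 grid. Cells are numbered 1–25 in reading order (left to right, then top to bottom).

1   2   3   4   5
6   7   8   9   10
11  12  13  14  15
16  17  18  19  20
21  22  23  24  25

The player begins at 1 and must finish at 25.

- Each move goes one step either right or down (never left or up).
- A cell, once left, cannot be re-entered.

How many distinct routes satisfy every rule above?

70

A right/down-only route from 1 to 25 makes exactly 4 down-moves and 4 right-moves in some order.
With no other constraints that would be C(8,4) = 70 routes.
That gives 70 routes.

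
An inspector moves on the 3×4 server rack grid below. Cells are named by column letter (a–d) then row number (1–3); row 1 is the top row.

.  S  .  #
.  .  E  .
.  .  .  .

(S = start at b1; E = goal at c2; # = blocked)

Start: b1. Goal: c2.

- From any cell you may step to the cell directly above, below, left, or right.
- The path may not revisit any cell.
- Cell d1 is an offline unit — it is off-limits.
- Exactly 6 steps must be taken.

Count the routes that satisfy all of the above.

Need simple routes of exactly 6 moves from b1 to c2 (Manhattan distance 2, so 2 moves are spent on a detour and 2 undoing it).
Enumerating: b1 b2 b3 c3 d3 d2 c2 | b1 b2 a2 a3 b3 c3 c2 | b1 a1 a2 a3 b3 b2 c2 | b1 a1 a2 a3 b3 c3 c2 | b1 a1 a2 b2 b3 c3 c2.
That gives 5 routes.

5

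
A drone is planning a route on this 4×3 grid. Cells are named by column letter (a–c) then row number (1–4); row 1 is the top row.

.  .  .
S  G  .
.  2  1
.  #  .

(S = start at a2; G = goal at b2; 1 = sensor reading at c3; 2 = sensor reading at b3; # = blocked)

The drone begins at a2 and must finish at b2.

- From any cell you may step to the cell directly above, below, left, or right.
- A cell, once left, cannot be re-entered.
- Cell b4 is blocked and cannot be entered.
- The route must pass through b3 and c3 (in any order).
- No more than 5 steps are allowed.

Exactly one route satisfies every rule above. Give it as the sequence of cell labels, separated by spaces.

a2 a3 b3 c3 c2 b2

The budget equals the shortest possible length, so every move has to be on a shortest route through the required cells.
Route from a2: down to a3, 2× right (reaching c3), up to c2, left to b2 — 5 moves in all.
Check: all required cells visited; 5 ≤ 5 moves.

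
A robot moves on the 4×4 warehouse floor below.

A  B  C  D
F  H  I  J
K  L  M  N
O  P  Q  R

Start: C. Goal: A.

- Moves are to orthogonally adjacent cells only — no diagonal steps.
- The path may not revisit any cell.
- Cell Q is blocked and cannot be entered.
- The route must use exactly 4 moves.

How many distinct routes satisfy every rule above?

Need simple routes of exactly 4 moves from C to A (Manhattan distance 2, so 1 moves are spent on a detour and 1 undoing it).
Enumerating: C I H B A | C I H F A | C B H F A.
That gives 3 routes.

3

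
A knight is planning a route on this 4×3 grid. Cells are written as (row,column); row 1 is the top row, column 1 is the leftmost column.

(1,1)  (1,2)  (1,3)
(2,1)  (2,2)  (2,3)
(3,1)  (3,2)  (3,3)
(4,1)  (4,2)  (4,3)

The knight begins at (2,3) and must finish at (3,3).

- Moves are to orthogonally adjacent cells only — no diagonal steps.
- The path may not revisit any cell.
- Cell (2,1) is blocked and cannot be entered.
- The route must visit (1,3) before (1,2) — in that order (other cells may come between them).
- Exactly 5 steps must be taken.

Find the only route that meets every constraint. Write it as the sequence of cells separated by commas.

(2,3), (1,3), (1,2), (2,2), (3,2), (3,3)

The waypoints must appear in the order (1,3), (1,2), with no cell reused.
Route from (2,3): up to (1,3), left to (1,2), 2× down (reaching (3,2)), right to (3,3) — 5 moves in all.
Check: order respected ((1,3) at step 1, (1,2) at step 2); 5 moves as required.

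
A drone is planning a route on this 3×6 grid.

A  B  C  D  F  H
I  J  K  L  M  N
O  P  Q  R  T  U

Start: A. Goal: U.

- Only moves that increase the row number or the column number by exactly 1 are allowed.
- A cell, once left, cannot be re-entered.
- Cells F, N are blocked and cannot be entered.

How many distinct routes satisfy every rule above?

14

A right/down-only route from A to U makes exactly 2 down-moves and 5 right-moves in some order.
With no other constraints that would be C(7,2) = 21 routes.
Subtract routes through each blocked cell (inclusion–exclusion for overlaps): − through F: 3 − through N: 6 + through F&N: 2 → 14.
That gives 14 routes.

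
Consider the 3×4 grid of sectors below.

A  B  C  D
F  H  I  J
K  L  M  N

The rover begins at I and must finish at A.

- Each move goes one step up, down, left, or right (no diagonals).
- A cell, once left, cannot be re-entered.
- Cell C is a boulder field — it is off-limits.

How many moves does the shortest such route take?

The Manhattan distance from I to A is |2−1| + |3−1| = 3, so at least 3 moves are needed.
A route of 3 moves achieves this: I → H → B → A.
Since 3 matches the lower bound, it is optimal.

3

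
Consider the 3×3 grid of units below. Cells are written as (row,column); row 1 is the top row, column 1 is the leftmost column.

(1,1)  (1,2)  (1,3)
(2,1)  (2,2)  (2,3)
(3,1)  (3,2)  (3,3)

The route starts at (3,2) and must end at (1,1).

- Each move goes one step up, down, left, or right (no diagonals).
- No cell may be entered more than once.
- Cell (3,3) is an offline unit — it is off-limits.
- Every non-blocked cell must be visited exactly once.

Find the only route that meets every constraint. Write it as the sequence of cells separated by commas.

Need to visit all 8 open cells exactly once, starting at (3,2) and ending at (1,1).
Cell (3,1) has only two open neighbours ((2,1) and (3,2)), so the path must pass straight through it: one of those is the cell it's entered from and the other is where it exits.
Route from (3,2): left to (3,1), up to (2,1), 2× right (reaching (2,3)), up to (1,3), 2× left (reaching (1,1)) — 7 moves in all.
Check: all 8 open cells covered.

(3,2), (3,1), (2,1), (2,2), (2,3), (1,3), (1,2), (1,1)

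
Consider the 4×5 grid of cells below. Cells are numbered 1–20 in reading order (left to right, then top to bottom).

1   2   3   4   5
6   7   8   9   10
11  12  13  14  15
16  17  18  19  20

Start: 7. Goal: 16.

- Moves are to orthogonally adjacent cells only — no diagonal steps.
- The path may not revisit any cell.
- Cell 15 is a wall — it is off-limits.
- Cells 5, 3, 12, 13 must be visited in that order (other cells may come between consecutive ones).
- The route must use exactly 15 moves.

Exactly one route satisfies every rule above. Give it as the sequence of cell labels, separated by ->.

7 -> 8 -> 9 -> 10 -> 5 -> 4 -> 3 -> 2 -> 1 -> 6 -> 11 -> 12 -> 13 -> 18 -> 17 -> 16

The waypoints must appear in the order 5, 3, 12, 13, with no cell reused.
Route from 7: right 3 to 10, up 1 to 5, left 4 to 1, down 2 to 11, right 2 to 13, down 1 to 18, left 2 to 16 — 15 moves in all.
Check: order respected (5 at step 4, 3 at step 6, 12 at step 11, 13 at step 12); 15 moves as required.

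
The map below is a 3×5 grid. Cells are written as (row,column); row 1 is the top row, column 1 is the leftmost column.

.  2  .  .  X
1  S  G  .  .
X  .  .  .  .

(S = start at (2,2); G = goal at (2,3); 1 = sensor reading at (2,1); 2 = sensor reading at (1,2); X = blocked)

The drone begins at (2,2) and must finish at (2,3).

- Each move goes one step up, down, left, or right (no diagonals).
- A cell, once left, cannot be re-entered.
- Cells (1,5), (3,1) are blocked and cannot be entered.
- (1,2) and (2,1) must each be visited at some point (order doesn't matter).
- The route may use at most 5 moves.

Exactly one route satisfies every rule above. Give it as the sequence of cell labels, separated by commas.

(2,2), (2,1), (1,1), (1,2), (1,3), (2,3)

Any route must reach (1,2) and (2,1) and still end at (2,3) within 5 moves, so the order of the required stops is forced.
Route from (2,2): left 1 to (2,1), up 1 to (1,1), right 2 to (1,3), down 1 to (2,3) — 5 moves in all.
Check: all required cells visited; 5 ≤ 5 moves.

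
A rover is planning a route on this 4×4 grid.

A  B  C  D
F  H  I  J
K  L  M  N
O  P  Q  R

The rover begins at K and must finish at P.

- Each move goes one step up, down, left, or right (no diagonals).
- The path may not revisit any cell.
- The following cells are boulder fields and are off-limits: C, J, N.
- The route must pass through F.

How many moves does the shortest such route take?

Any route passes through F somewhere between K and P. Summing Manhattan distances along the two legs (K → F → P) gives a lower bound of 1 + 3 = 4 moves.
A route of 4 moves achieves this: K → F → H → L → P.
Since 4 matches the lower bound, it is optimal.

4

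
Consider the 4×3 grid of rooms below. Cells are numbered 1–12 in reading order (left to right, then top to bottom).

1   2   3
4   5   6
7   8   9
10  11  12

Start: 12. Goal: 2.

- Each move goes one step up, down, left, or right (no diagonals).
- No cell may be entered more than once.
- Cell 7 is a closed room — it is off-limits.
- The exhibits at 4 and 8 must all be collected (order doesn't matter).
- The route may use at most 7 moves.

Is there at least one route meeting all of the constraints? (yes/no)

yes

One route that works: 12 → 9 → 8 → 5 → 4 → 1 → 2.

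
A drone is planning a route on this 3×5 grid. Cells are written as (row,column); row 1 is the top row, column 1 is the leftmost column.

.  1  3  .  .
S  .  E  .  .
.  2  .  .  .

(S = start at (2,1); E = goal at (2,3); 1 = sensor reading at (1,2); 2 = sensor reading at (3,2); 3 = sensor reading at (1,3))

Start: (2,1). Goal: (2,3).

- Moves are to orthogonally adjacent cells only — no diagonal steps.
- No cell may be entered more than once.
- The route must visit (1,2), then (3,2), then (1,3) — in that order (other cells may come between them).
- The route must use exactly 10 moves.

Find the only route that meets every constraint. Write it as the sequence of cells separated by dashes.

(2,1) - (1,1) - (1,2) - (2,2) - (3,2) - (3,3) - (3,4) - (2,4) - (1,4) - (1,3) - (2,3)

The waypoints must appear in the order (1,2), (3,2), (1,3), with no cell reused.
Route from (2,1): up to (1,1), right to (1,2), 2× down (reaching (3,2)), 2× right (reaching (3,4)), 2× up (reaching (1,4)), left to (1,3), down to (2,3) — 10 moves in all.
Check: order respected (1 at step 2, 2 at step 4, 3 at step 9); 10 moves as required.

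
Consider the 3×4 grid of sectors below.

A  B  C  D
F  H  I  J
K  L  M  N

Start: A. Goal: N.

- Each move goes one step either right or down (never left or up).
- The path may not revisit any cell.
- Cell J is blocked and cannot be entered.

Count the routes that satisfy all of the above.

A right/down-only route from A to N makes exactly 2 down-moves and 3 right-moves in some order.
With no other constraints that would be C(5,2) = 10 routes.
Subtract routes through each blocked cell (inclusion–exclusion for overlaps): − through J: 4 → 6.
That gives 6 routes.

6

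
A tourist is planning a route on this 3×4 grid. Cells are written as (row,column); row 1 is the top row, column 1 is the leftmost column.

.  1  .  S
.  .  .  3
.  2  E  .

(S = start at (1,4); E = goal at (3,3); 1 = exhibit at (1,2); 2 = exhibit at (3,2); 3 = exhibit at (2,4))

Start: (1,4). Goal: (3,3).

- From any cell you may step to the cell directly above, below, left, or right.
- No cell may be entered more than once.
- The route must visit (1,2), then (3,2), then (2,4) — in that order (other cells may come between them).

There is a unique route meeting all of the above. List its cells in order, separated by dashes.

(1,4) - (1,3) - (1,2) - (1,1) - (2,1) - (3,1) - (3,2) - (2,2) - (2,3) - (2,4) - (3,4) - (3,3)

The waypoints must appear in the order (1,2), (3,2), (2,4), with no cell reused.
Route from (1,4): 3× left (reaching (1,1)), 2× down (reaching (3,1)), right to (3,2), up to (2,2), 2× right (reaching (2,4)), down to (3,4), left to (3,3) — 11 moves in all.
Check: order respected (1 at step 2, 2 at step 6, 3 at step 9).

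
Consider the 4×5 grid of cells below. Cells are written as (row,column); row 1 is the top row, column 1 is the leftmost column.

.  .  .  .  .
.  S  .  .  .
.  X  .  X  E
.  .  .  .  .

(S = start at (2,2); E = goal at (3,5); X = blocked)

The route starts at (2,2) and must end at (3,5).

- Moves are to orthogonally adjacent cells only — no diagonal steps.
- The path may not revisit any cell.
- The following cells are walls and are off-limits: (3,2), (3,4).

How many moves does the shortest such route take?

The Manhattan distance from (2,2) to (3,5) is |2−3| + |2−5| = 4, so at least 4 moves are needed.
A route of 4 moves achieves this: (2,2) → (2,3) → (2,4) → (2,5) → (3,5).
Since 4 matches the lower bound, it is optimal.

4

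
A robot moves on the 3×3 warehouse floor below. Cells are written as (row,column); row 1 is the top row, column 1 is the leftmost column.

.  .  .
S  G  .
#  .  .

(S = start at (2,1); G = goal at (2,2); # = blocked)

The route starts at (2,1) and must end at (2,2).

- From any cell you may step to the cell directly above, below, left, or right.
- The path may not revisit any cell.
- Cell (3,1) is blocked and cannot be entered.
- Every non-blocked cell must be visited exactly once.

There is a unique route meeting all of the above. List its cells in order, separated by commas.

Need to visit all 8 open cells exactly once, starting at (2,1) and ending at (2,2).
Cell (1,1) has only two open neighbours ((2,1) and (1,2)), so the path must pass straight through it: one of those is the cell it's entered from and the other is where it exits.
Route from (2,1): up 1 to (1,1), right 2 to (1,3), down 2 to (3,3), left 1 to (3,2), up 1 to (2,2) — 7 moves in all.
Check: all 8 open cells covered.

(2,1), (1,1), (1,2), (1,3), (2,3), (3,3), (3,2), (2,2)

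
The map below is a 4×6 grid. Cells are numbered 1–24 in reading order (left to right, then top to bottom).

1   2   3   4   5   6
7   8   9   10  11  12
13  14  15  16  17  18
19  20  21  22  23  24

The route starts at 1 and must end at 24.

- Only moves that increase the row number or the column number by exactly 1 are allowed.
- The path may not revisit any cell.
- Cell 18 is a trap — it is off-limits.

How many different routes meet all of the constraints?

35

A right/down-only route from 1 to 24 makes exactly 3 down-moves and 5 right-moves in some order.
With no other constraints that would be C(8,3) = 56 routes.
Subtract routes through each blocked cell (inclusion–exclusion for overlaps): − through 18: 21 → 35.
That gives 35 routes.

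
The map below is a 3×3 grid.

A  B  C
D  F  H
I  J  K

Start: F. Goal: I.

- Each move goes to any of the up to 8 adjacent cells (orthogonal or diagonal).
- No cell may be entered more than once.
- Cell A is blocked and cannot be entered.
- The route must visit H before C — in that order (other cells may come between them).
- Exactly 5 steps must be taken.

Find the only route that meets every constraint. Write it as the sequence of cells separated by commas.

F, H, C, B, D, I

The waypoints must appear in the order H, C, with no cell reused.
Route from F: right to H, up to C, left to B, down-left to D, down to I — 5 moves in all.
Check: order respected (H at step 1, C at step 2); 5 moves as required.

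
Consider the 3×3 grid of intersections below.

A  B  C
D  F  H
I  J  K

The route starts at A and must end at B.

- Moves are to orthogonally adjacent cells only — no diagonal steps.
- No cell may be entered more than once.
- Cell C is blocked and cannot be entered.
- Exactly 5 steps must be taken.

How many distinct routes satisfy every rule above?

Need simple routes of exactly 5 moves from A to B (Manhattan distance 1, so 2 moves are spent on a detour and 2 undoing it).
Enumerating: A D I J F B.
That gives 1 route.

1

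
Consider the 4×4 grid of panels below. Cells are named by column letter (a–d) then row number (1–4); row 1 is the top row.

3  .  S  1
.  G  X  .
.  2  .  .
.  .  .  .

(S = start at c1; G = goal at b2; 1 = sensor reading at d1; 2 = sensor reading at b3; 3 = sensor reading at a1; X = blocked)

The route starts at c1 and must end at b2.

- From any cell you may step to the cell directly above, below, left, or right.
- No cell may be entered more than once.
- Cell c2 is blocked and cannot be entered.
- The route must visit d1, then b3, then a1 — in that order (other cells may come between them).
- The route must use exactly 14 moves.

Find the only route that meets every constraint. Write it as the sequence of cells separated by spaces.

The waypoints must appear in the order d1, b3, a1, with no cell reused.
Route from c1: right to d1, 3× down (reaching d4), left to c4, up to c3, left to b3, down to b4, left to a4, 3× up (reaching a1), right to b1, down to b2 — 14 moves in all.
Check: order respected (1 at step 1, 2 at step 7, 3 at step 12); 14 moves as required.

c1 d1 d2 d3 d4 c4 c3 b3 b4 a4 a3 a2 a1 b1 b2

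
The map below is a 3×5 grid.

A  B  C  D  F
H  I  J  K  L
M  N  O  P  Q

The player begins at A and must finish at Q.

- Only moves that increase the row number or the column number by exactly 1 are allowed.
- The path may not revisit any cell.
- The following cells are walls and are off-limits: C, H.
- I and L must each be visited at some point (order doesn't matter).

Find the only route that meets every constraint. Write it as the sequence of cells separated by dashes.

Moves only go right or down, so the column and row indices never decrease.
Route from A: right 1 to B, down 1 to I, right 3 to L, down 1 to Q — 6 moves in all.
Check: all required cells visited.

A - B - I - J - K - L - Q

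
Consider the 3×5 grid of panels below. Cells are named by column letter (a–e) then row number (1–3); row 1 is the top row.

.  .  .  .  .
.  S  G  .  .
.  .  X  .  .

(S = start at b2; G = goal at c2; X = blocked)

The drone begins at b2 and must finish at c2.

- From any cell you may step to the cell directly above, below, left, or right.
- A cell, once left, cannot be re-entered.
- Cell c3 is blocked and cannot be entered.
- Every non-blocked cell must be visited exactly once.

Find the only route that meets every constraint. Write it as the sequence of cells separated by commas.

Need to visit all 14 open cells exactly once, starting at b2 and ending at c2.
Cell a3 has only two open neighbours (a2 and b3), so the path must pass straight through it: one of those is the cell it's entered from and the other is where it exits.
Route from b2: down to b3, left to a3, 2× up (reaching a1), 4× right (reaching e1), 2× down (reaching e3), left to d3, up to d2, left to c2 — 13 moves in all.
Check: all 14 open cells covered.

b2, b3, a3, a2, a1, b1, c1, d1, e1, e2, e3, d3, d2, c2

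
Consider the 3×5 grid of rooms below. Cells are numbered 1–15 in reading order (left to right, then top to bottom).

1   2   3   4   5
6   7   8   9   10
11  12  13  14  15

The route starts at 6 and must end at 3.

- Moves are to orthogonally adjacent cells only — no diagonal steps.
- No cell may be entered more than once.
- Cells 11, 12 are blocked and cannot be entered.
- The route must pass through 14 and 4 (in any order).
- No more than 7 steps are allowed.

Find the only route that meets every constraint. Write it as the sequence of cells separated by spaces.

6 7 8 13 14 9 4 3

Any route must reach 14 and 4 and still end at 3 within 7 moves, so the order of the required stops is forced.
Route from 6: 2× right (reaching 8), down to 13, right to 14, 2× up (reaching 4), left to 3 — 7 moves in all.
Check: all required cells visited; 7 ≤ 7 moves.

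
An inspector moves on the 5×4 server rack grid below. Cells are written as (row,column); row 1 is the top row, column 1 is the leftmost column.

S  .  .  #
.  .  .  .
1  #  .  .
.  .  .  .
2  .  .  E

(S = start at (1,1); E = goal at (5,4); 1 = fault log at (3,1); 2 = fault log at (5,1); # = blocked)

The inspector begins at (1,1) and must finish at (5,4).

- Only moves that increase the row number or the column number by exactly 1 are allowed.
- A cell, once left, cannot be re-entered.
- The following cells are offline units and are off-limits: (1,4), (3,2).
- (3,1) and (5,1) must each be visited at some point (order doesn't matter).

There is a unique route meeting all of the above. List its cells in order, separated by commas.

(1,1), (2,1), (3,1), (4,1), (5,1), (5,2), (5,3), (5,4)

Moves only go right or down, so the column and row indices never decrease.
Route from (1,1): 4× down (reaching (5,1)), 3× right (reaching (5,4)) — 7 moves in all.
Check: all required cells visited.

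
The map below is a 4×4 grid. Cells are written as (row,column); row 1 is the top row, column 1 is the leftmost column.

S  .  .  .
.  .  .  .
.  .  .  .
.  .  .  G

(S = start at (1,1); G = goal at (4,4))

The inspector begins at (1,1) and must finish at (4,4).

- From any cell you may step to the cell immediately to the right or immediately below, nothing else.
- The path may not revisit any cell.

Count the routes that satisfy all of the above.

20

A right/down-only route from (1,1) to (4,4) makes exactly 3 down-moves and 3 right-moves in some order.
With no other constraints that would be C(6,3) = 20 routes.
That gives 20 routes.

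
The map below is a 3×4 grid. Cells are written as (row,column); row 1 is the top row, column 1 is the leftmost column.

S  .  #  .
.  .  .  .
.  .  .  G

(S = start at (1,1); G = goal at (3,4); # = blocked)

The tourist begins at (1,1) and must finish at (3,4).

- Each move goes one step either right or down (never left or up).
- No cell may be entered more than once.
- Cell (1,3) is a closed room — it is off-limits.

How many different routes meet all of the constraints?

7

A right/down-only route from (1,1) to (3,4) makes exactly 2 down-moves and 3 right-moves in some order.
With no other constraints that would be C(5,2) = 10 routes.
Subtract routes through each blocked cell (inclusion–exclusion for overlaps): − through (1,3): 3 → 7.
That gives 7 routes.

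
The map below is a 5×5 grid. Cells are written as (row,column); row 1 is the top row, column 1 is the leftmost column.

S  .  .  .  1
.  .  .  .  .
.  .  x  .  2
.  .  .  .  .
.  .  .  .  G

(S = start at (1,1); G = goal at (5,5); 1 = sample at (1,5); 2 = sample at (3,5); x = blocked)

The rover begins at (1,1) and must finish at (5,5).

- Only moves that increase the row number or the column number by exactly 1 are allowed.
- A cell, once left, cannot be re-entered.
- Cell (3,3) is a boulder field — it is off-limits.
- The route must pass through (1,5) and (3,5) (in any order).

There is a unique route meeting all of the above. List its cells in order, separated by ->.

Moves only go right or down, so the column and row indices never decrease.
Route from (1,1): 4× right (reaching (1,5)), 4× down (reaching (5,5)) — 8 moves in all.
Check: all required cells visited.

(1,1) -> (1,2) -> (1,3) -> (1,4) -> (1,5) -> (2,5) -> (3,5) -> (4,5) -> (5,5)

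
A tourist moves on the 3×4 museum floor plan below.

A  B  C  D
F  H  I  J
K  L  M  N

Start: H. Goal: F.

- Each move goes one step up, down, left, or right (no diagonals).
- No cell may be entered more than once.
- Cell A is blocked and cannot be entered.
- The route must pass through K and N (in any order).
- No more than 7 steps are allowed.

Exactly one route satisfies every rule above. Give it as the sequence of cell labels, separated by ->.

Any route must reach K and N and still end at F within 7 moves, so the order of the required stops is forced.
Route from H: 2× right (reaching J), down to N, 3× left (reaching K), up to F — 7 moves in all.
Check: all required cells visited; 7 ≤ 7 moves.

H -> I -> J -> N -> M -> L -> K -> F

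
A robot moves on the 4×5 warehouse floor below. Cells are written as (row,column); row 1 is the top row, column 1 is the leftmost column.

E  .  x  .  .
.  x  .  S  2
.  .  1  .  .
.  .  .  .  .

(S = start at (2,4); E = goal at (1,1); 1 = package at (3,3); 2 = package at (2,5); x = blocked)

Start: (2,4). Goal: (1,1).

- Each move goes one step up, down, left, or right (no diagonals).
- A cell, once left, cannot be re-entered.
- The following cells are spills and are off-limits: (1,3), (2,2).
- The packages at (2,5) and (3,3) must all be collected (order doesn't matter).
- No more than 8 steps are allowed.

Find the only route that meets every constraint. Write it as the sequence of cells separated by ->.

(2,4) -> (2,5) -> (3,5) -> (3,4) -> (3,3) -> (3,2) -> (3,1) -> (2,1) -> (1,1)

Any route must reach (2,5) and (3,3) and still end at (1,1) within 8 moves, so the order of the required stops is forced.
Route from (2,4): right to (2,5), down to (3,5), 4× left (reaching (3,1)), 2× up (reaching (1,1)) — 8 moves in all.
Check: all required cells visited; 8 ≤ 8 moves.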